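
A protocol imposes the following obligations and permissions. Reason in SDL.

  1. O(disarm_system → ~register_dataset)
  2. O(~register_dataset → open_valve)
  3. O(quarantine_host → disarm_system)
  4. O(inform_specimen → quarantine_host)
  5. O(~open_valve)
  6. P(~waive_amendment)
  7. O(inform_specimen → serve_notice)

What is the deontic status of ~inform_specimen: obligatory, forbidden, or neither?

Premise 5 states O(~open_valve) outright.
The contrapositive of premise 2 (O(~register_dataset → open_valve)) is O(~open_valve → register_dataset), and O(~open_valve) is already established, so O(register_dataset).
Premise 1 is O(disarm_system → ~register_dataset); contrapositively O(register_dataset → ~disarm_system). Since O(register_dataset) holds, K gives O(~disarm_system).
The contrapositive of premise 3 (O(quarantine_host → disarm_system)) is O(~disarm_system → ~quarantine_host), and O(~disarm_system) is already established, so O(~quarantine_host).
The contrapositive of premise 4 (O(inform_specimen → quarantine_host)) is O(~quarantine_host → ~inform_specimen), and O(~quarantine_host) is already established, so O(~inform_specimen).
Premises 6, 7 do not contribute to this derivation.
Hence ~inform_specimen is obligatory.

Obligatory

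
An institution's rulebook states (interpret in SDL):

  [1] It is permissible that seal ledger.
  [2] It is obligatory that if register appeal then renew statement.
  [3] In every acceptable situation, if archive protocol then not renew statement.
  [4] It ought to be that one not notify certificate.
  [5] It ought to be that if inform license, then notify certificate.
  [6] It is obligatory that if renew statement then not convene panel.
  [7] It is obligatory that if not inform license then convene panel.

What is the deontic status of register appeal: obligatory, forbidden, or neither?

Premise 4 gives O(¬notify_certificate).
The contrapositive of premise 5 (O(inform_license → notify_certificate)) is O(¬notify_certificate → ¬inform_license), and O(¬notify_certificate) is already established, so O(¬inform_license).
Premise 7 is O(¬inform_license → convene_panel); since O(¬inform_license), deontic closure gives O(convene_panel).
Premise 6, O(renew_statement → ¬convene_panel), contraposes to O(convene_panel → ¬renew_statement); with O(convene_panel) we get O(¬renew_statement).
Premise 2, O(register_appeal → renew_statement), contraposes to O(¬renew_statement → ¬register_appeal); with O(¬renew_statement) we get O(¬register_appeal).
Premises 1, 3 do not contribute to this derivation.
Thus O(¬register_appeal), which is F(register_appeal): register_appeal is forbidden.

Forbidden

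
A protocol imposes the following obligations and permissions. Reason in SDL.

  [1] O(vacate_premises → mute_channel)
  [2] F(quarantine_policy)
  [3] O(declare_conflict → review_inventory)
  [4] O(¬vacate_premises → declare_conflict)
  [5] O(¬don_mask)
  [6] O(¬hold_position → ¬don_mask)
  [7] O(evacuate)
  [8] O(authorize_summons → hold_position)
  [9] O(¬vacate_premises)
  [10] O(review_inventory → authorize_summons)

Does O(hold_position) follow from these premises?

From premise 9 we have O(¬vacate_premises).
With premise 4, O(¬vacate_premises → declare_conflict), the K-axiom yields O(declare_conflict).
Premise 3 is O(declare_conflict → review_inventory); since O(declare_conflict), deontic closure gives O(review_inventory).
Applying K to premise 10 (O(review_inventory → authorize_summons)) and O(review_inventory) yields O(authorize_summons).
From O(authorize_summons) and premise 8, O(authorize_summons → hold_position), we obtain O(hold_position).
Premises 1, 2, 5, 6, 7 do not contribute to this derivation.
So O(hold_position) follows.

Yes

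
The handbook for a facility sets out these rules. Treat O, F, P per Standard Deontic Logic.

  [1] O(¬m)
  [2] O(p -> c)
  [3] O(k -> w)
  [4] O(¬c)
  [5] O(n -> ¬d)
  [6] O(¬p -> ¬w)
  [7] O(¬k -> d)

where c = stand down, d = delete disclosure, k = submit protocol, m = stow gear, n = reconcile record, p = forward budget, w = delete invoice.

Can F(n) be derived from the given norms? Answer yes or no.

From premise 4 we have O(¬c).
Premise 2 is O(p -> c); contrapositively O(¬c -> ¬p). Since O(¬c) holds, K gives O(¬p).
Premise 6 is O(¬p -> ¬w); since O(¬p), deontic closure gives O(¬w).
Premise 3 is O(k -> w); contrapositively O(¬w -> ¬k). Since O(¬w) holds, K gives O(¬k).
Applying K to premise 7 (O(¬k -> d)) and O(¬k) yields O(d).
Premise 5, O(n -> ¬d), contraposes to O(d -> ¬n); with O(d) we get O(¬n).
Premise 1 does not contribute to this derivation.
So O(¬n) holds, i.e. F(n). The claim follows.

Yes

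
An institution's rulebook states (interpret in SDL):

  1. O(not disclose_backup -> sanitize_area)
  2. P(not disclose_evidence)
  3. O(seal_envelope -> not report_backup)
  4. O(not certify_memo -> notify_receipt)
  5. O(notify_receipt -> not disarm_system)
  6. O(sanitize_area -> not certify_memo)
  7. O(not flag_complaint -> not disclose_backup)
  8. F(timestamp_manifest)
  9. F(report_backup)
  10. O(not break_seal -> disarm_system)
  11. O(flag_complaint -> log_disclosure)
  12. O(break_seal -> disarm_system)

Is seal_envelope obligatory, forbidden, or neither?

Premise 3 is O(seal_envelope -> not report_backup); even if O(not report_backup) held, inferring O(seal_envelope) would be affirming the consequent — invalid.
No premise or chain of K-axiom applications forces O(seal_envelope), and none forces O(not seal_envelope). So seal_envelope is neither obligatory nor forbidden under these norms.

Neither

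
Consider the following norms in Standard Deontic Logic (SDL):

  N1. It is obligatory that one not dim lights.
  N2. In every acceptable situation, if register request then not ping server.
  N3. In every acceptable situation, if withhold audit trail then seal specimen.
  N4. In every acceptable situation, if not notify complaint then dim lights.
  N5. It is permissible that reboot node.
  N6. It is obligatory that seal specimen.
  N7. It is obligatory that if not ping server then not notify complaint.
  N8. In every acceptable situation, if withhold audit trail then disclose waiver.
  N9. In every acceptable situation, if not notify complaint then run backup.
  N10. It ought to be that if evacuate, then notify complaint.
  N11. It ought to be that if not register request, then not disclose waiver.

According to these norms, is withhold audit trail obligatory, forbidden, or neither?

Forbidden

Premise 1 states O(¬dim_lights) outright.
The contrapositive of premise 4 (O(¬notify_complaint → dim_lights)) is O(¬dim_lights → notify_complaint), and O(¬dim_lights) is already established, so O(notify_complaint).
The contrapositive of premise 7 (O(¬ping_server → ¬notify_complaint)) is O(notify_complaint → ping_server), and O(notify_complaint) is already established, so O(ping_server).
Premise 2, O(register_request → ¬ping_server), contraposes to O(ping_server → ¬register_request); with O(ping_server) we get O(¬register_request).
From O(¬register_request) and premise 11, O(¬register_request → ¬disclose_waiver), we obtain O(¬disclose_waiver).
Premise 8, O(withhold_audit_trail → disclose_waiver), contraposes to O(¬disclose_waiver → ¬withhold_audit_trail); with O(¬disclose_waiver) we get O(¬withhold_audit_trail).
Premises 3, 5, 6, 9, 10 do not contribute to this derivation.
Thus O(¬withhold_audit_trail), which is F(withhold_audit_trail): withhold_audit_trail is forbidden.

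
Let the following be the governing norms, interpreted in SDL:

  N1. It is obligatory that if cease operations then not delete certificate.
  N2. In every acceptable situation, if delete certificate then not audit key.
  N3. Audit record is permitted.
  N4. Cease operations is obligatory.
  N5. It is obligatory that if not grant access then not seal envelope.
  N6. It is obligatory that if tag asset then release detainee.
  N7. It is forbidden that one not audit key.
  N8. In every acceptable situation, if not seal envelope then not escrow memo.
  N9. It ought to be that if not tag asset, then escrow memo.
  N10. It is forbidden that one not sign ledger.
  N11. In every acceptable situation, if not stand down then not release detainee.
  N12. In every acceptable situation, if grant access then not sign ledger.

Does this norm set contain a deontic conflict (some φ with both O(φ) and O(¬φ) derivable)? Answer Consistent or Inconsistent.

Premise 2 is O(delete_certificate → ¬audit_key), but O(delete_certificate) is not derivable from the premises, so it does not yield O(¬audit_key).
So O(¬audit_key) is not derivable, and the apparent clash with O(audit_key) does not arise.
A world satisfying every obligation exists (e.g. audit_key=true, audit_record=false, cease_operations=true, delete_certificate=false, escrow_memo=false, grant_access=false, release_detainee=true, seal_envelope=false, sign_ledger=true, stand_down=true, tag_asset=true); no atom is both obligatory and forbidden, so the set is consistent.

Consistent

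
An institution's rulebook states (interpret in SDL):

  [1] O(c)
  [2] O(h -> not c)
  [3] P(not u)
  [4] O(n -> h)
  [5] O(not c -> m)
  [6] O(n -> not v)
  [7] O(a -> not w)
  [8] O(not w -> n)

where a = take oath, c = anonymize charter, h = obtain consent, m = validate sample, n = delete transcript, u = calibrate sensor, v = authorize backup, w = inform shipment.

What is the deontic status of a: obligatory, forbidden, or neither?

Forbidden

Premise 1 states O(c) outright.
Premise 2, O(h -> not c), contraposes to O(c -> not h); with O(c) we get O(not h).
Premise 4 is O(n -> h); contrapositively O(not h -> not n). Since O(not h) holds, K gives O(not n).
Premise 8 is O(not w -> n); contrapositively O(not n -> w). Since O(not n) holds, K gives O(w).
Premise 7, O(a -> not w), contraposes to O(w -> not a); with O(w) we get O(not a).
Premises 3, 5, 6 do not contribute to this derivation.
Thus O(not a), which is F(a): a is forbidden.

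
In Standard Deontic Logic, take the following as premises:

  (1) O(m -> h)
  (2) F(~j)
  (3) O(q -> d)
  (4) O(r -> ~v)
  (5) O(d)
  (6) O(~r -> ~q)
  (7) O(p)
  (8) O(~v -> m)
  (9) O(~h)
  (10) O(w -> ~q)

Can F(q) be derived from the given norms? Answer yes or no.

From premise 9 we have O(~h).
Premise 1, O(m -> h), contraposes to O(~h -> ~m); with O(~h) we get O(~m).
Premise 8, O(~v -> m), contraposes to O(~m -> v); with O(~m) we get O(v).
The contrapositive of premise 4 (O(r -> ~v)) is O(v -> ~r), and O(v) is already established, so O(~r).
Applying K to premise 6 (O(~r -> ~q)) and O(~r) yields O(~q).
Premises 2, 3, 5, 7, 10 do not contribute to this derivation.
So O(~q) holds, i.e. F(q). The claim follows.

Yes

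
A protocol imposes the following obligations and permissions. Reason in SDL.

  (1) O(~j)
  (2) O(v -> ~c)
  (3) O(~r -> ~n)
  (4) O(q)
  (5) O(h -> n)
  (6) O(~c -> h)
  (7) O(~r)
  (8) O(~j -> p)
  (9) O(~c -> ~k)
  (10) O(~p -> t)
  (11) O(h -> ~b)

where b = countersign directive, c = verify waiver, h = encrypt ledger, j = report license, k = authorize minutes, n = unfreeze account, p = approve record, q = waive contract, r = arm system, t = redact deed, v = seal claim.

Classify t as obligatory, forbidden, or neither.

Neither

Premise 10 is O(~p -> t), but O(~p) is not derivable from the premises, so it does not yield O(t).
No premise or chain of K-axiom applications forces O(t), and none forces O(~t). So t is neither obligatory nor forbidden under these norms.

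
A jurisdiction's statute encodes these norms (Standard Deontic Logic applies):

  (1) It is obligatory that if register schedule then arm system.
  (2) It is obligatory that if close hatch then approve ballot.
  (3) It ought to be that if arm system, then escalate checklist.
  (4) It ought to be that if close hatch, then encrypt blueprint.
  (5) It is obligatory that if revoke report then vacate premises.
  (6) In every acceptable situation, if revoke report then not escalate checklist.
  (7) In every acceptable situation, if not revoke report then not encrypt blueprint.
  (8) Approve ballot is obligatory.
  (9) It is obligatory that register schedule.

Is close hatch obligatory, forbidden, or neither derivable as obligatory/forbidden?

From premise 9 we have O(register_schedule).
Applying K to premise 1 (O(register_schedule → arm_system)) and O(register_schedule) yields O(arm_system).
Premise 3 is O(arm_system → escalate_checklist); since O(arm_system), deontic closure gives O(escalate_checklist).
Premise 6 is O(revoke_report → ¬escalate_checklist); contrapositively O(escalate_checklist → ¬revoke_report). Since O(escalate_checklist) holds, K gives O(¬revoke_report).
From O(¬revoke_report) and premise 7, O(¬revoke_report → ¬encrypt_blueprint), we obtain O(¬encrypt_blueprint).
The contrapositive of premise 4 (O(close_hatch → encrypt_blueprint)) is O(¬encrypt_blueprint → ¬close_hatch), and O(¬encrypt_blueprint) is already established, so O(¬close_hatch).
Premises 2, 5, 8 do not contribute to this derivation.
Thus O(¬close_hatch), which is F(close_hatch): close_hatch is forbidden.

Forbidden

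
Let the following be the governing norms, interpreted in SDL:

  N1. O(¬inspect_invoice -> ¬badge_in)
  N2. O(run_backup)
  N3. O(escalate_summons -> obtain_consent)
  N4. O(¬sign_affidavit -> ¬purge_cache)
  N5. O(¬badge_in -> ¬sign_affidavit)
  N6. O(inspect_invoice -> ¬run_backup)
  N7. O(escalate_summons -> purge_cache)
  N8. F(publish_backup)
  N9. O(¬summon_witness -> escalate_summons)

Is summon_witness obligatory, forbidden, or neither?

Premise 2 states O(run_backup) outright.
The contrapositive of premise 6 (O(inspect_invoice -> ¬run_backup)) is O(run_backup -> ¬inspect_invoice), and O(run_backup) is already established, so O(¬inspect_invoice).
With premise 1, O(¬inspect_invoice -> ¬badge_in), the K-axiom yields O(¬badge_in).
With premise 5, O(¬badge_in -> ¬sign_affidavit), the K-axiom yields O(¬sign_affidavit).
With premise 4, O(¬sign_affidavit -> ¬purge_cache), the K-axiom yields O(¬purge_cache).
Premise 7 is O(escalate_summons -> purge_cache); contrapositively O(¬purge_cache -> ¬escalate_summons). Since O(¬purge_cache) holds, K gives O(¬escalate_summons).
The contrapositive of premise 9 (O(¬summon_witness -> escalate_summons)) is O(¬escalate_summons -> summon_witness), and O(¬escalate_summons) is already established, so O(summon_witness).
Premises 3, 8 do not contribute to this derivation.
Hence summon_witness is obligatory.

Obligatory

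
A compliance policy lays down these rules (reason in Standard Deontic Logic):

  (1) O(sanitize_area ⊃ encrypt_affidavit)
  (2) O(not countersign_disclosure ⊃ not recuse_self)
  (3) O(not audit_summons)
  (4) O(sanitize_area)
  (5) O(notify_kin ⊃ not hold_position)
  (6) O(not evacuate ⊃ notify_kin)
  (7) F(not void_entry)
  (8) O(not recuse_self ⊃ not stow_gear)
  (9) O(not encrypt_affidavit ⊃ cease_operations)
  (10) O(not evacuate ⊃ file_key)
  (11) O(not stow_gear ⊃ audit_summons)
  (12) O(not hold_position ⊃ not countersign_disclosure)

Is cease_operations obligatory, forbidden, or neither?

Premise 9 is O(not encrypt_affidavit ⊃ cease_operations), but O(not encrypt_affidavit) is not derivable from the premises, so it does not yield O(cease_operations).
No premise or chain of K-axiom applications forces O(cease_operations), and none forces O(not cease_operations). So cease_operations is neither obligatory nor forbidden under these norms.

Neither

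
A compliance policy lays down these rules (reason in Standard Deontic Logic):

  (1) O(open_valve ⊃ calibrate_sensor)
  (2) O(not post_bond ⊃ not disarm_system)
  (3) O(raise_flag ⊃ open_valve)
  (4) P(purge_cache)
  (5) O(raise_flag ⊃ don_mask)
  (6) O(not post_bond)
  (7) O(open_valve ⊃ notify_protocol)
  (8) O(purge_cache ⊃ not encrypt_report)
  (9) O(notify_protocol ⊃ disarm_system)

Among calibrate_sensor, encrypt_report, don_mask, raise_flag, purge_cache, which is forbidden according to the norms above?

raise_flag

From premise 6 we have O(not post_bond).
Premise 2 is O(not post_bond ⊃ not disarm_system); since O(not post_bond), deontic closure gives O(not disarm_system).
Premise 9 is O(notify_protocol ⊃ disarm_system); contrapositively O(not disarm_system ⊃ not notify_protocol). Since O(not disarm_system) holds, K gives O(not notify_protocol).
Premise 7 is O(open_valve ⊃ notify_protocol); contrapositively O(not notify_protocol ⊃ not open_valve). Since O(not notify_protocol) holds, K gives O(not open_valve).
Premise 3 is O(raise_flag ⊃ open_valve); contrapositively O(not open_valve ⊃ not raise_flag). Since O(not open_valve) holds, K gives O(not raise_flag).
So O(not raise_flag) holds, i.e. raise_flag is forbidden. None of the other listed options is forbidden under the premises.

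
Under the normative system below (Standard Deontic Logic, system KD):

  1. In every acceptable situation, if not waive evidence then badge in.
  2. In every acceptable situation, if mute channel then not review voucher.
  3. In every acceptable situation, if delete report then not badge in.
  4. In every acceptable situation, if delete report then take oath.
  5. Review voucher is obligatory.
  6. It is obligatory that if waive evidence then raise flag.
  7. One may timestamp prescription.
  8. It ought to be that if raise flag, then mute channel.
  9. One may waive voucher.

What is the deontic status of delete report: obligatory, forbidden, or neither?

Forbidden

Premise 5 states O(review_voucher) outright.
Premise 2 is O(mute_channel → ¬review_voucher); contrapositively O(review_voucher → ¬mute_channel). Since O(review_voucher) holds, K gives O(¬mute_channel).
Premise 8 is O(raise_flag → mute_channel); contrapositively O(¬mute_channel → ¬raise_flag). Since O(¬mute_channel) holds, K gives O(¬raise_flag).
The contrapositive of premise 6 (O(waive_evidence → raise_flag)) is O(¬raise_flag → ¬waive_evidence), and O(¬raise_flag) is already established, so O(¬waive_evidence).
Applying K to premise 1 (O(¬waive_evidence → badge_in)) and O(¬waive_evidence) yields O(badge_in).
Premise 3 is O(delete_report → ¬badge_in); contrapositively O(badge_in → ¬delete_report). Since O(badge_in) holds, K gives O(¬delete_report).
Premises 4, 7, 9 do not contribute to this derivation.
Thus O(¬delete_report), which is F(delete_report): delete_report is forbidden.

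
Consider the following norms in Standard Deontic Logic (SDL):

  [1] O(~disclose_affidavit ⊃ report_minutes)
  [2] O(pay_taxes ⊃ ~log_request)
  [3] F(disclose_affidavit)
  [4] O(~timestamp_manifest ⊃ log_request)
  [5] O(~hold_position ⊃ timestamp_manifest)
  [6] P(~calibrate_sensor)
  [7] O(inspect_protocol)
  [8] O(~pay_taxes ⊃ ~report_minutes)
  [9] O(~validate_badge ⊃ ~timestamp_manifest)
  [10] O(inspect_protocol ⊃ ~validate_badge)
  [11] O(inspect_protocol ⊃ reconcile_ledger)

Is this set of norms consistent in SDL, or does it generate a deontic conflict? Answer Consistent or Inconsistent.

Inconsistent

Premise 3 is F(disclose_affidavit), i.e. O(~disclose_affidavit).
From O(~disclose_affidavit) and premise 1, O(~disclose_affidavit ⊃ report_minutes), we obtain O(report_minutes).
Premise 8 is O(~pay_taxes ⊃ ~report_minutes); contrapositively O(report_minutes ⊃ pay_taxes). Since O(report_minutes) holds, K gives O(pay_taxes).
Applying K to premise 2 (O(pay_taxes ⊃ ~log_request)) and O(pay_taxes) yields O(~log_request).
The contrapositive of premise 4 (O(~timestamp_manifest ⊃ log_request)) is O(~log_request ⊃ timestamp_manifest), and O(~log_request) is already established, so O(timestamp_manifest).
Premise 9 is O(~validate_badge ⊃ ~timestamp_manifest); contrapositively O(timestamp_manifest ⊃ validate_badge). Since O(timestamp_manifest) holds, K gives O(validate_badge).
The contrapositive of premise 10 (O(inspect_protocol ⊃ ~validate_badge)) is O(validate_badge ⊃ ~inspect_protocol), and O(validate_badge) is already established, so O(~inspect_protocol).
But premise 7 directly asserts O(inspect_protocol).
We now have both O(~inspect_protocol) and O(inspect_protocol) — inspect_protocol is simultaneously obligatory and forbidden, violating the D-axiom.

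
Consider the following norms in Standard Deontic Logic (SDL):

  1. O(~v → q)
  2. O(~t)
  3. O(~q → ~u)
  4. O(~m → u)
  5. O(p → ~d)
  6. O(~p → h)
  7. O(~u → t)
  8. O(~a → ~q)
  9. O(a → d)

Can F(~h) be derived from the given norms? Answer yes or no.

From premise 2 we have O(~t).
Premise 7, O(~u → t), contraposes to O(~t → u); with O(~t) we get O(u).
Premise 3 is O(~q → ~u); contrapositively O(u → q). Since O(u) holds, K gives O(q).
Premise 8, O(~a → ~q), contraposes to O(q → a); with O(q) we get O(a).
Premise 9 is O(a → d); since O(a), deontic closure gives O(d).
Premise 5 is O(p → ~d); contrapositively O(d → ~p). Since O(d) holds, K gives O(~p).
Applying K to premise 6 (O(~p → h)) and O(~p) yields O(h).
Premises 1, 4 do not contribute to this derivation.
So O(h) holds, i.e. F(~h). The claim follows.

Yes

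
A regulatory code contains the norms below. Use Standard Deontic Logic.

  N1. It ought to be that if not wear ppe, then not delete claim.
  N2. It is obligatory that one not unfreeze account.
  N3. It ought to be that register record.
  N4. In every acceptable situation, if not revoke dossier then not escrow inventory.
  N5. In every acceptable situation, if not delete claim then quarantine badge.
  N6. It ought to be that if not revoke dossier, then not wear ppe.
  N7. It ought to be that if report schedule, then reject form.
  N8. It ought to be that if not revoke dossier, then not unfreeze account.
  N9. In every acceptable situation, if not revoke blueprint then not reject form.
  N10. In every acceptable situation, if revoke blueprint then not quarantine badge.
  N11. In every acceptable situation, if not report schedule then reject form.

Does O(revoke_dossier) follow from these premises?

Premises 7 and 11 are O(report_schedule → reject_form) and O(¬report_schedule → reject_form); every ideal world satisfies report_schedule or ¬report_schedule, so in either case reject_form holds — hence O(reject_form).
Premise 9 is O(¬revoke_blueprint → ¬reject_form); contrapositively O(reject_form → revoke_blueprint). Since O(reject_form) holds, K gives O(revoke_blueprint).
Applying K to premise 10 (O(revoke_blueprint → ¬quarantine_badge)) and O(revoke_blueprint) yields O(¬quarantine_badge).
Premise 5 is O(¬delete_claim → quarantine_badge); contrapositively O(¬quarantine_badge → delete_claim). Since O(¬quarantine_badge) holds, K gives O(delete_claim).
The contrapositive of premise 1 (O(¬wear_ppe → ¬delete_claim)) is O(delete_claim → wear_ppe), and O(delete_claim) is already established, so O(wear_ppe).
The contrapositive of premise 6 (O(¬revoke_dossier → ¬wear_ppe)) is O(wear_ppe → revoke_dossier), and O(wear_ppe) is already established, so O(revoke_dossier).
Premises 2, 3, 4, 8 do not contribute to this derivation.
So O(revoke_dossier) follows.

Yes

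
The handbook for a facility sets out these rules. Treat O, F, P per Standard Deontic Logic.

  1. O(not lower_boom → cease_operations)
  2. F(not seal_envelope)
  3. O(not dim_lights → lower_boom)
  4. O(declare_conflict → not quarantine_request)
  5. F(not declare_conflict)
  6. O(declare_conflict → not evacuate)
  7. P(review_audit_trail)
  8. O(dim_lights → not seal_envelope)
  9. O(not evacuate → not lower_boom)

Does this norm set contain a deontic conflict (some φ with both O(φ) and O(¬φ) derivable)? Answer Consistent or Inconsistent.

Inconsistent

F(not seal_envelope) at premise 2 means O(seal_envelope).
The contrapositive of premise 8 (O(dim_lights → not seal_envelope)) is O(seal_envelope → not dim_lights), and O(seal_envelope) is already established, so O(not dim_lights).
With premise 3, O(not dim_lights → lower_boom), the K-axiom yields O(lower_boom).
Premise 9, O(not evacuate → not lower_boom), contraposes to O(lower_boom → evacuate); with O(lower_boom) we get O(evacuate).
Premise 6, O(declare_conflict → not evacuate), contraposes to O(evacuate → not declare_conflict); with O(evacuate) we get O(not declare_conflict).
Yet premise 5 is F(not declare_conflict), i.e. O(declare_conflict).
We now have both O(not declare_conflict) and O(declare_conflict) — declare_conflict is simultaneously obligatory and forbidden, violating the D-axiom.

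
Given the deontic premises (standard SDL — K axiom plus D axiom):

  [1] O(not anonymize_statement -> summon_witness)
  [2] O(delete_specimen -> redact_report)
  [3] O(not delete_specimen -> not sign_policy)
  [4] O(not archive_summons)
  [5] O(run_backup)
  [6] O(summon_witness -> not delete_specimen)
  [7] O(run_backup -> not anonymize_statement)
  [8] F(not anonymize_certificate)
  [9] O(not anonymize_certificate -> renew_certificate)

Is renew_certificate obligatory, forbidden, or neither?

Neither

Premise 9 is O(not anonymize_certificate -> renew_certificate), but O(not anonymize_certificate) is not derivable from the premises, so it does not yield O(renew_certificate).
No premise or chain of K-axiom applications forces O(renew_certificate), and none forces O(not renew_certificate). So renew_certificate is neither obligatory nor forbidden under these norms.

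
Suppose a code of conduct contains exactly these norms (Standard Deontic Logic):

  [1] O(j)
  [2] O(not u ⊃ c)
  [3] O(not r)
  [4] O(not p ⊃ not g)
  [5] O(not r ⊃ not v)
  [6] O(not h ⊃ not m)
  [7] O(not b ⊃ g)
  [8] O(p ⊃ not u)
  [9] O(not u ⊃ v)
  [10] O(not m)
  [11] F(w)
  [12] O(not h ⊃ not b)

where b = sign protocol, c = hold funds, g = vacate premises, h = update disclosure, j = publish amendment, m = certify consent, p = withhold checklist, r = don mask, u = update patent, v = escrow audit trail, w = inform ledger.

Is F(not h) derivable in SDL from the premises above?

Yes

Premise 3 states O(not r) outright.
From O(not r) and premise 5, O(not r ⊃ not v), we obtain O(not v).
Premise 9, O(not u ⊃ v), contraposes to O(not v ⊃ u); with O(not v) we get O(u).
Premise 8 is O(p ⊃ not u); contrapositively O(u ⊃ not p). Since O(u) holds, K gives O(not p).
Premise 4 is O(not p ⊃ not g); since O(not p), deontic closure gives O(not g).
The contrapositive of premise 7 (O(not b ⊃ g)) is O(not g ⊃ b), and O(not g) is already established, so O(b).
The contrapositive of premise 12 (O(not h ⊃ not b)) is O(b ⊃ h), and O(b) is already established, so O(h).
Premises 1, 2, 6, 10, 11 do not contribute to this derivation.
So O(h) holds, i.e. F(not h). The claim follows.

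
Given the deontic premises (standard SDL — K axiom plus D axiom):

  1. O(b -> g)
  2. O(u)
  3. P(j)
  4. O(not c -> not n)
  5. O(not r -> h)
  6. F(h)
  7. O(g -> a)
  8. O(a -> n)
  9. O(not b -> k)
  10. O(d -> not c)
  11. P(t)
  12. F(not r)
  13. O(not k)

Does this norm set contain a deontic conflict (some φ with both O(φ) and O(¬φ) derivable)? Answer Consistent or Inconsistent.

Premise 5 is O(not r -> h), but O(not r) is not derivable from the premises, so it does not yield O(h).
So O(h) is not derivable, and the apparent clash with O(not h) does not arise.
A world satisfying every obligation exists (e.g. a=true, b=true, c=true, d=false, g=true, h=false, j=false, k=false, n=true, r=true, t=false, u=true); no atom is both obligatory and forbidden, so the set is consistent.

Consistent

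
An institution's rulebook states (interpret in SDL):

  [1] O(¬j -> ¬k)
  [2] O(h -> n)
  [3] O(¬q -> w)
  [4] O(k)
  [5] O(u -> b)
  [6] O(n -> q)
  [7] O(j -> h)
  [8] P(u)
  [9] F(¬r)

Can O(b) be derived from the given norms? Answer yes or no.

Premise 5 is O(u -> b), but O(u) is not derivable from the premises (the permission P(u) asserts only ¬O(¬u), not O(u)), so it does not yield O(b).
No other premise forces O(b). An ideal world satisfying every premise can still have b false, so O(b) is not derivable.

No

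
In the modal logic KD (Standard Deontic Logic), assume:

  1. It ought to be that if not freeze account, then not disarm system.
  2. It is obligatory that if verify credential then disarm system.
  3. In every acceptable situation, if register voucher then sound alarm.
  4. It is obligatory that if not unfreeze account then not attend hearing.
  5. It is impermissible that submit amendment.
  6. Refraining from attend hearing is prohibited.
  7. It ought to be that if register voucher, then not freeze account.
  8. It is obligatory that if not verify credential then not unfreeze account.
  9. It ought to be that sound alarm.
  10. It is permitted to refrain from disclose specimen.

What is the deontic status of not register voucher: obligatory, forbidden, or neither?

Premise 6 is F(¬attend_hearing), i.e. O(attend_hearing).
Premise 4 is O(¬unfreeze_account → ¬attend_hearing); contrapositively O(attend_hearing → unfreeze_account). Since O(attend_hearing) holds, K gives O(unfreeze_account).
Premise 8, O(¬verify_credential → ¬unfreeze_account), contraposes to O(unfreeze_account → verify_credential); with O(unfreeze_account) we get O(verify_credential).
Premise 2 is O(verify_credential → disarm_system); since O(verify_credential), deontic closure gives O(disarm_system).
Premise 1, O(¬freeze_account → ¬disarm_system), contraposes to O(disarm_system → freeze_account); with O(disarm_system) we get O(freeze_account).
Premise 7 is O(register_voucher → ¬freeze_account); contrapositively O(freeze_account → ¬register_voucher). Since O(freeze_account) holds, K gives O(¬register_voucher).
Premises 3, 5, 9, 10 do not contribute to this derivation.
Hence ¬register_voucher is obligatory.

Obligatory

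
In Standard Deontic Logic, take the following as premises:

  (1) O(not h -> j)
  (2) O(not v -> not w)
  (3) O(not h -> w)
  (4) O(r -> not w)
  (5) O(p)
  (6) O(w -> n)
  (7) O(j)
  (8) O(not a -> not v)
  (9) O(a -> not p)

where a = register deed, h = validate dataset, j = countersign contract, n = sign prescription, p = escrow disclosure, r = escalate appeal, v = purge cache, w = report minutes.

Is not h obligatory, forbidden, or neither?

Premise 5 gives O(p).
The contrapositive of premise 9 (O(a -> not p)) is O(p -> not a), and O(p) is already established, so O(not a).
With premise 8, O(not a -> not v), the K-axiom yields O(not v).
Premise 2 is O(not v -> not w); since O(not v), deontic closure gives O(not w).
Premise 3 is O(not h -> w); contrapositively O(not w -> h). Since O(not w) holds, K gives O(h).
Premises 1, 4, 6, 7 do not contribute to this derivation.
Thus O(h), which is F(not h): not h is forbidden.

Forbidden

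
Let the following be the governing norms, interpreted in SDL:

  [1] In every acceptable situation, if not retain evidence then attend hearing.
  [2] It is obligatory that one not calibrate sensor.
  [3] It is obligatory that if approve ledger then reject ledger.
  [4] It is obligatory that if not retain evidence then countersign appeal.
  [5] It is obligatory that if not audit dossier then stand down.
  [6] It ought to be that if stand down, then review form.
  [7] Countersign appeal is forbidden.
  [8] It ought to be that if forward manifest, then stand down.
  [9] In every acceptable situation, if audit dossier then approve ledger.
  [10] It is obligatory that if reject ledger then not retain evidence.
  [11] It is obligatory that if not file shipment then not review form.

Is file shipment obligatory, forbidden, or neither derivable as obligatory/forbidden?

Obligatory

Premise 7 is F(countersign_appeal), i.e. O(¬countersign_appeal).
The contrapositive of premise 4 (O(¬retain_evidence → countersign_appeal)) is O(¬countersign_appeal → retain_evidence), and O(¬countersign_appeal) is already established, so O(retain_evidence).
Premise 10, O(reject_ledger → ¬retain_evidence), contraposes to O(retain_evidence → ¬reject_ledger); with O(retain_evidence) we get O(¬reject_ledger).
The contrapositive of premise 3 (O(approve_ledger → reject_ledger)) is O(¬reject_ledger → ¬approve_ledger), and O(¬reject_ledger) is already established, so O(¬approve_ledger).
Premise 9, O(audit_dossier → approve_ledger), contraposes to O(¬approve_ledger → ¬audit_dossier); with O(¬approve_ledger) we get O(¬audit_dossier).
With premise 5, O(¬audit_dossier → stand_down), the K-axiom yields O(stand_down).
Applying K to premise 6 (O(stand_down → review_form)) and O(stand_down) yields O(review_form).
Premise 11 is O(¬file_shipment → ¬review_form); contrapositively O(review_form → file_shipment). Since O(review_form) holds, K gives O(file_shipment).
Premises 1, 2, 8 do not contribute to this derivation.
Hence file_shipment is obligatory.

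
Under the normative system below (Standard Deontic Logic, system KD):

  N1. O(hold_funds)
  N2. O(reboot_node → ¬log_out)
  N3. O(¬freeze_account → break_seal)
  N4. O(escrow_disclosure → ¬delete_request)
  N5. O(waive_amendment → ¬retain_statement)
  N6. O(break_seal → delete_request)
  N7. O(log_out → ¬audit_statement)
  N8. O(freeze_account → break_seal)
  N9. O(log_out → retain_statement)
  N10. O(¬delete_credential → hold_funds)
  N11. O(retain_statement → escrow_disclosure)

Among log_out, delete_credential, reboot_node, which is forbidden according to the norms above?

By case analysis on ¬freeze_account: premise 3 gives O(¬freeze_account → break_seal) and premise 8 gives O(freeze_account → break_seal), so O(break_seal) either way.
Premise 6 is O(break_seal → delete_request); since O(break_seal), deontic closure gives O(delete_request).
Premise 4 is O(escrow_disclosure → ¬delete_request); contrapositively O(delete_request → ¬escrow_disclosure). Since O(delete_request) holds, K gives O(¬escrow_disclosure).
Premise 11 is O(retain_statement → escrow_disclosure); contrapositively O(¬escrow_disclosure → ¬retain_statement). Since O(¬escrow_disclosure) holds, K gives O(¬retain_statement).
The contrapositive of premise 9 (O(log_out → retain_statement)) is O(¬retain_statement → ¬log_out), and O(¬retain_statement) is already established, so O(¬log_out).
So O(¬log_out) holds, i.e. log_out is forbidden. None of the other listed options is forbidden under the premises.

log_out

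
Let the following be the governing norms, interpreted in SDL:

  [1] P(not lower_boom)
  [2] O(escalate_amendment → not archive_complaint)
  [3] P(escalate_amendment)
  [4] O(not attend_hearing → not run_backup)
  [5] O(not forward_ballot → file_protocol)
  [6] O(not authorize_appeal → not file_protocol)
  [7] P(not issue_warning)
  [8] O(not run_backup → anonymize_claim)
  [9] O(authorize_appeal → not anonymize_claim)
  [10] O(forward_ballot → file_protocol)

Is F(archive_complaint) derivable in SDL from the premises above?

Premise 2 is O(escalate_amendment → not archive_complaint), but O(escalate_amendment) is not derivable from the premises (the permission P(escalate_amendment) asserts only not O(not escalate_amendment), not O(escalate_amendment)), so it does not yield O(not archive_complaint).
No other premise forces O(not archive_complaint). An ideal world satisfying every premise can still have archive_complaint true, so F(archive_complaint) is not derivable.

No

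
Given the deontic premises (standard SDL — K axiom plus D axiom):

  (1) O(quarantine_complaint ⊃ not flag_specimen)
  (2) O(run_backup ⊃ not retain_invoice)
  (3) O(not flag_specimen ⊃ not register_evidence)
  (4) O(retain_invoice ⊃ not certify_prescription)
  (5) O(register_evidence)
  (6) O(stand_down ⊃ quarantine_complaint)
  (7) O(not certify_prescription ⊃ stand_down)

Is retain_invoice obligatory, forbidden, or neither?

Forbidden

From premise 5 we have O(register_evidence).
Premise 3 is O(not flag_specimen ⊃ not register_evidence); contrapositively O(register_evidence ⊃ flag_specimen). Since O(register_evidence) holds, K gives O(flag_specimen).
The contrapositive of premise 1 (O(quarantine_complaint ⊃ not flag_specimen)) is O(flag_specimen ⊃ not quarantine_complaint), and O(flag_specimen) is already established, so O(not quarantine_complaint).
Premise 6, O(stand_down ⊃ quarantine_complaint), contraposes to O(not quarantine_complaint ⊃ not stand_down); with O(not quarantine_complaint) we get O(not stand_down).
The contrapositive of premise 7 (O(not certify_prescription ⊃ stand_down)) is O(not stand_down ⊃ certify_prescription), and O(not stand_down) is already established, so O(certify_prescription).
The contrapositive of premise 4 (O(retain_invoice ⊃ not certify_prescription)) is O(certify_prescription ⊃ not retain_invoice), and O(certify_prescription) is already established, so O(not retain_invoice).
Premise 2 does not contribute to this derivation.
Thus O(not retain_invoice), which is F(retain_invoice): retain_invoice is forbidden.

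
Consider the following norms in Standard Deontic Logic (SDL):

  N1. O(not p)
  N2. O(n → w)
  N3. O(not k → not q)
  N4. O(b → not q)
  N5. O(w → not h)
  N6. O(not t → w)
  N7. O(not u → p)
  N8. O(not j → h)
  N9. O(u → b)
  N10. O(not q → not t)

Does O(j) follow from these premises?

Premise 1 states O(not p) outright.
Premise 7 is O(not u → p); contrapositively O(not p → u). Since O(not p) holds, K gives O(u).
From O(u) and premise 9, O(u → b), we obtain O(b).
From O(b) and premise 4, O(b → not q), we obtain O(not q).
With premise 10, O(not q → not t), the K-axiom yields O(not t).
From O(not t) and premise 6, O(not t → w), we obtain O(w).
With premise 5, O(w → not h), the K-axiom yields O(not h).
Premise 8 is O(not j → h); contrapositively O(not h → j). Since O(not h) holds, K gives O(j).
Premises 2, 3 do not contribute to this derivation.
So O(j) follows.

Yes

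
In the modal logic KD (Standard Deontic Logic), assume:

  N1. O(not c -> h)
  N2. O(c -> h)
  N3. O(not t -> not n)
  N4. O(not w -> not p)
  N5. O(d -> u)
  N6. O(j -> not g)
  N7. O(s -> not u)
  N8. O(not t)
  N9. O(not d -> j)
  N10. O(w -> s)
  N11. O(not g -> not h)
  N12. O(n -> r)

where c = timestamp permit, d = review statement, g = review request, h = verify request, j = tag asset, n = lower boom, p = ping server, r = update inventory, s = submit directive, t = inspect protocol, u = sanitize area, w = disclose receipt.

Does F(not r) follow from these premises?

Premise 12 is O(n -> r), but O(n) is not derivable from the premises, so it does not yield O(r).
No other premise forces O(r). An ideal world satisfying every premise can still have not r true, so F(not r) is not derivable.

No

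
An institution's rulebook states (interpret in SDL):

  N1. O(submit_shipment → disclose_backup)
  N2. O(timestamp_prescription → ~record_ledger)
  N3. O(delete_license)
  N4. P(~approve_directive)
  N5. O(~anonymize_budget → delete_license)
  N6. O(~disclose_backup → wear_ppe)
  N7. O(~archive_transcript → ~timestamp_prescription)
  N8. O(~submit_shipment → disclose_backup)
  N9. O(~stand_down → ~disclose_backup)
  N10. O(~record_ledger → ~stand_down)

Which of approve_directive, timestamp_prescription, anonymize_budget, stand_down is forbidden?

timestamp_prescription

Premises 1 and 8 cover both cases: O(submit_shipment → disclose_backup) and O(~submit_shipment → disclose_backup). Since submit_shipment ∨ ~submit_shipment is a tautology, O(disclose_backup) follows.
Premise 9, O(~stand_down → ~disclose_backup), contraposes to O(disclose_backup → stand_down); with O(disclose_backup) we get O(stand_down).
The contrapositive of premise 10 (O(~record_ledger → ~stand_down)) is O(stand_down → record_ledger), and O(stand_down) is already established, so O(record_ledger).
Premise 2, O(timestamp_prescription → ~record_ledger), contraposes to O(record_ledger → ~timestamp_prescription); with O(record_ledger) we get O(~timestamp_prescription).
So O(~timestamp_prescription) holds, i.e. timestamp_prescription is forbidden. None of the other listed options is forbidden under the premises.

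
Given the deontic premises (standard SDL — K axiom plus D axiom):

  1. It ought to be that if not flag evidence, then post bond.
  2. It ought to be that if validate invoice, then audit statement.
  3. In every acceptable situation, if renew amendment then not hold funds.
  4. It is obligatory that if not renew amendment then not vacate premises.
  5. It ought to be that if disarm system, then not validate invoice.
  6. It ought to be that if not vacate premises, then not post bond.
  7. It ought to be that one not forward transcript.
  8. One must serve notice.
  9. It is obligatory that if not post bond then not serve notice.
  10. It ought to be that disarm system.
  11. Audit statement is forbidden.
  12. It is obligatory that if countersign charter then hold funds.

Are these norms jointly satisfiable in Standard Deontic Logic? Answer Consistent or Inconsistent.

Premise 2 is O(validate_invoice → audit_statement), but O(validate_invoice) is not derivable from the premises, so it does not yield O(audit_statement).
So O(audit_statement) is not derivable, and the apparent clash with O(¬audit_statement) does not arise.
A world satisfying every obligation exists (e.g. audit_statement=false, countersign_charter=false, disarm_system=true, flag_evidence=false, forward_transcript=false, hold_funds=false, post_bond=true, renew_amendment=true, serve_notice=true, vacate_premises=true, validate_invoice=false); no atom is both obligatory and forbidden, so the set is consistent.

Consistent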